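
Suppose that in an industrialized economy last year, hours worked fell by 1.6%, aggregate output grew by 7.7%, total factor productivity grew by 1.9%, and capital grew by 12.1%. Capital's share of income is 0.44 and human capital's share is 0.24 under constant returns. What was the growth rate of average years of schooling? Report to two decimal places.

Labor's share = 1 − 0.44 − 0.24 = 0.32.
gY = gA + 0.44×12.1 + 0.32×(-1.6) + 0.24×g.
0.24×g = 7.7 − 1.9 − 4.812 = 0.988.
g = 0.988 / 0.24 = 4.1167%.

4.12%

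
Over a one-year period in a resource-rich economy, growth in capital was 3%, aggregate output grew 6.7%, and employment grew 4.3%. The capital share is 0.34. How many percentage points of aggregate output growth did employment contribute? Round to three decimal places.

2.838 percentage points

Labor's share = 1 − 0.34 = 0.66.
Contribution = share × growth = 0.66 × 4.3 = 2.838 pp.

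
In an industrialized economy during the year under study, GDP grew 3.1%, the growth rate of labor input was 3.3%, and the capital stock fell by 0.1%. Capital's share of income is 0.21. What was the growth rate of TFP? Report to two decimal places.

Labor's share = 1 − 0.21 = 0.79.
The capital stock: 0.21 × (-0.1) = -0.021 pp.
Labor input: 0.79 × 3.3 = 2.607 pp.
TFP growth = 3.1 − 2.586 = 0.514%.

0.51%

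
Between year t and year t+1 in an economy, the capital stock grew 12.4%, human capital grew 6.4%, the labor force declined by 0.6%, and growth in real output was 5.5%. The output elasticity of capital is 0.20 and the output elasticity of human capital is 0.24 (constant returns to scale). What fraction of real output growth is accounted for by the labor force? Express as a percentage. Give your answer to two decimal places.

Labor's share = 1 − 0.2 − 0.24 = 0.56.
The labor force contributed 0.56 × (-0.6) = -0.336 pp.
Share of growth = -0.336 / 5.5 × 100 = -6.1091%.

-6.11%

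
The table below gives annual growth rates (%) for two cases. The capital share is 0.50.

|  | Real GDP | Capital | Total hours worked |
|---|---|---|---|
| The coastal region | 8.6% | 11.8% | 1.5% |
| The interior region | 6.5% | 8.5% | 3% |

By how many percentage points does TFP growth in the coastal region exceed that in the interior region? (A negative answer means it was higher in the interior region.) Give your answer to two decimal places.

Labor's share = 1 − 0.5 = 0.5.
The coastal region: TFP = 8.6 − 5.9 − 0.75 = 1.95%.
The interior region: TFP = 6.5 − 4.25 − 1.5 = 0.75%.
Difference = 1.95 − (0.75) = 1.2 pp.

1.20 percentage points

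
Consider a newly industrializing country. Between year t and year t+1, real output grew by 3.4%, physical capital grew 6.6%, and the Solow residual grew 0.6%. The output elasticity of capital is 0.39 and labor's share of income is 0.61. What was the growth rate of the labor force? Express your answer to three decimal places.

0.370%

Labor's share = 1 − 0.39 = 0.61.
gY = gA + 0.39×6.6 + 0.61×g.
0.61×g = 3.4 − 0.6 − 2.574 = 0.226.
g = 0.226 / 0.61 = 0.37049%.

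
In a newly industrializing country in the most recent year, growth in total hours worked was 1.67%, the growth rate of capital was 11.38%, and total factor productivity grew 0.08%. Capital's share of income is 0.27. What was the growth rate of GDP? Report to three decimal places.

GDP growth was 4.372%.

Labor's share = 1 − 0.27 = 0.73.
Capital: 0.27 × 11.38 = 3.0726 pp.
Total hours worked: 0.73 × 1.67 = 1.2191 pp.
Output growth = 0.08 + 4.2917 = 4.3717%.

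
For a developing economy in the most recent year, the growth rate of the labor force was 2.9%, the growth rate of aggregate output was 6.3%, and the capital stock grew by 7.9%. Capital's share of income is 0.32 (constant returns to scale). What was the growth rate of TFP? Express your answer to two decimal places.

1.80%

Labor's share = 1 − 0.32 = 0.68.
The capital stock: 0.32 × 7.9 = 2.528 pp.
The labor force: 0.68 × 2.9 = 1.972 pp.
TFP growth = 6.3 − 4.5 = 1.8%.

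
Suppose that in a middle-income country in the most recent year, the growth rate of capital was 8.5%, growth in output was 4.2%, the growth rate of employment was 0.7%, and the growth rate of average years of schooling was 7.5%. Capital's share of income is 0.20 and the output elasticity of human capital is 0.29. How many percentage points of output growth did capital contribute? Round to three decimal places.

Contribution = share × growth = 0.2 × 8.5 = 1.7 pp.

1.700 pp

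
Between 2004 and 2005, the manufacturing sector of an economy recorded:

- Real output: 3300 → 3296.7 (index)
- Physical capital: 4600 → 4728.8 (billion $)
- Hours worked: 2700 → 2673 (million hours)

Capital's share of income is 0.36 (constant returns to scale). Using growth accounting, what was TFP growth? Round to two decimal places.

-0.47%

Real output growth = (3296.7 − 3300) / 3300 = -0.1%.
Physical capital growth = (4728.8 − 4600) / 4600 = 2.8%.
Hours worked growth = (2673 − 2700) / 2700 = -1%.
Labor's share = 1 − 0.36 = 0.64.
Physical capital: 0.36 × 2.8 = 1.008 pp.
Hours worked: 0.64 × (-1) = -0.64 pp.
TFP growth = -0.1 − 0.368 = -0.468%.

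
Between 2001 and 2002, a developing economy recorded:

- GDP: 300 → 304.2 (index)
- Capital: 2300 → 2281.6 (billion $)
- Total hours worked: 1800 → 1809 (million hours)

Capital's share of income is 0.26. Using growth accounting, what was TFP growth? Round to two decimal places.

GDP growth = (304.2 − 300) / 300 = 1.4%.
Capital growth = (2281.6 − 2300) / 2300 = -0.8%.
Total hours worked growth = (1809 − 1800) / 1800 = 0.5%.
Labor's share = 1 − 0.26 = 0.74.
Capital: 0.26 × (-0.8) = -0.208 pp.
Total hours worked: 0.74 × 0.5 = 0.37 pp.
TFP growth = 1.4 − 0.162 = 1.238%.

1.24%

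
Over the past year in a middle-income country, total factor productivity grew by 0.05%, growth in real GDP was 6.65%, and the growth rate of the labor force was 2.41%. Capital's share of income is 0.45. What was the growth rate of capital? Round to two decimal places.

Labor's share = 1 − 0.45 = 0.55.
gY = gA + 0.55×2.41 + 0.45×g.
0.45×g = 6.65 − 0.05 − 1.3255 = 5.2745.
g = 5.2745 / 0.45 = 11.7211%.

11.72%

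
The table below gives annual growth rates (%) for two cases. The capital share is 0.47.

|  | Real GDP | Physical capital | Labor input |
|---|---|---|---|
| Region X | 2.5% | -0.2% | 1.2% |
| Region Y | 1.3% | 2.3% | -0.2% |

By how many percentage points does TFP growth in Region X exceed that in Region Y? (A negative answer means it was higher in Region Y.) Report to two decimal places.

Labor's share = 1 − 0.47 = 0.53.
Region X: TFP = 2.5 + 0.094 − 0.636 = 1.958%.
Region Y: TFP = 1.3 − 1.081 + 0.106 = 0.325%.
Difference = 1.958 − (0.325) = 1.633 pp.

1.63 percentage points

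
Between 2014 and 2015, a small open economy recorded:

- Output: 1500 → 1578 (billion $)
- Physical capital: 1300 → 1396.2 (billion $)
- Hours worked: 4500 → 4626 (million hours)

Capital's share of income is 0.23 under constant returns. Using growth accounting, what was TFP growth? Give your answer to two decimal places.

Output growth = (1578 − 1500) / 1500 = 5.2%.
Physical capital growth = (1396.2 − 1300) / 1300 = 7.4%.
Hours worked growth = (4626 − 4500) / 4500 = 2.8%.
Labor's share = 1 − 0.23 = 0.77.
Physical capital: 0.23 × 7.4 = 1.702 pp.
Hours worked: 0.77 × 2.8 = 2.156 pp.
TFP growth = 5.2 − 3.858 = 1.342%.

TFP grew 1.34%.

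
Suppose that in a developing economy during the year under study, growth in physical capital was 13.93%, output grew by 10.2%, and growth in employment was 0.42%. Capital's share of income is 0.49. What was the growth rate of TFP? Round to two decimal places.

TFP growth was 3.16%.

Labor's share = 1 − 0.49 = 0.51.
Physical capital: 0.49 × 13.93 = 6.8257 pp.
Employment: 0.51 × 0.42 = 0.2142 pp.
TFP growth = 10.2 − 7.0399 = 3.1601%.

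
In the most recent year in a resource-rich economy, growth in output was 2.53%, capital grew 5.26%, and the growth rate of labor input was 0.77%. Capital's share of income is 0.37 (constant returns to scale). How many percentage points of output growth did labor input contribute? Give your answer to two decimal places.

Labor's share = 1 − 0.37 = 0.63.
Contribution = share × growth = 0.63 × 0.77 = 0.4851 pp.

0.49 pp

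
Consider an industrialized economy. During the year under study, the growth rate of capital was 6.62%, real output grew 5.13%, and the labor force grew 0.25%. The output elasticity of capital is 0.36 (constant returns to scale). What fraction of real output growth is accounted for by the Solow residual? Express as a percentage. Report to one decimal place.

The Solow residual accounted for 50.4% of growth.

Labor's share = 1 − 0.36 = 0.64.
Capital: 0.36 × 6.62 = 2.3832 pp.
The labor force: 0.64 × 0.25 = 0.16 pp.
TFP growth = 5.13 − 2.5432 = 2.5868%.
TFP share of growth = 2.5868 / 5.13 × 100 = 50.425%.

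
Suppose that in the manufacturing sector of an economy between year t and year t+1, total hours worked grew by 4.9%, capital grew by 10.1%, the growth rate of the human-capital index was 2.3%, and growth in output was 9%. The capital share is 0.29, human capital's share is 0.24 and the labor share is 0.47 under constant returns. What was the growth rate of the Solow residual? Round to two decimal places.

Labor's share = 1 − 0.29 − 0.24 = 0.47.
Capital: 0.29 × 10.1 = 2.929 pp.
The human-capital index: 0.24 × 2.3 = 0.552 pp.
Total hours worked: 0.47 × 4.9 = 2.303 pp.
TFP growth = 9 − 5.784 = 3.216%.

3.22%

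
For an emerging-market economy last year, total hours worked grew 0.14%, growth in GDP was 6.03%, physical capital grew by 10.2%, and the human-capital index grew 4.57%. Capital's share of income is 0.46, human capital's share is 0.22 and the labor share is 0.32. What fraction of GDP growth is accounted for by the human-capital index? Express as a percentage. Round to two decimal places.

The human-capital index contributed 0.22 × 4.57 = 1.0054 pp.
Share of growth = 1.0054 / 6.03 × 100 = 16.6733%.

The human-capital index accounted for 16.67% of growth.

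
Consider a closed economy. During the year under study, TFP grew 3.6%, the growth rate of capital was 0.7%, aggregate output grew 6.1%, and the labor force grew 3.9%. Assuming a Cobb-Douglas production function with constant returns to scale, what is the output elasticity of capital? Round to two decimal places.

The output elasticity of capital is 0.44.

gY = gA + α·gK + (1−α)·gL, so gY − gA − gL = α(gK − gL).
6.1 − 3.6 − 3.9 = α × (0.7 − 3.9).
-1.4 = -3.2 α, so α = 0.4375.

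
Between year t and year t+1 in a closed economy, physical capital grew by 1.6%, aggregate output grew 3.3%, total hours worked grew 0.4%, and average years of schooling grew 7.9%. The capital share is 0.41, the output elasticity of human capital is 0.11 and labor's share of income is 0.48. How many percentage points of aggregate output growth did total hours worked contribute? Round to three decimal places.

0.192 percentage points

Labor's share = 1 − 0.41 − 0.11 = 0.48.
Contribution = share × growth = 0.48 × 0.4 = 0.192 pp.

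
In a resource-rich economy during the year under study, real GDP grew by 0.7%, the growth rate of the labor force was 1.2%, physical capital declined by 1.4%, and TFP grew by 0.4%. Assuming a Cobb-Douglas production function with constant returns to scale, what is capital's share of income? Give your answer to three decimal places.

α = 0.346

gY = gA + α·gK + (1−α)·gL, so gY − gA − gL = α(gK − gL).
0.7 − 0.4 − 1.2 = α × (-1.4 − 1.2).
-0.9 = -2.6 α, so α = 0.34615.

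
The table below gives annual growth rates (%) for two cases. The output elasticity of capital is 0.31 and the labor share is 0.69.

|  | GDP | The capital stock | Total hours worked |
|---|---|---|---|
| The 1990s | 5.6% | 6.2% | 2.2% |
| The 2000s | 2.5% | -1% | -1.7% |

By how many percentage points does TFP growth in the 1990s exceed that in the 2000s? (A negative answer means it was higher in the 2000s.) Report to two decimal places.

-1.82 percentage points

Labor's share = 1 − 0.31 = 0.69.
The 1990s: TFP = 5.6 − 1.922 − 1.518 = 2.16%.
The 2000s: TFP = 2.5 + 0.31 + 1.173 = 3.983%.
Difference = 2.16 − (3.983) = -1.823 pp.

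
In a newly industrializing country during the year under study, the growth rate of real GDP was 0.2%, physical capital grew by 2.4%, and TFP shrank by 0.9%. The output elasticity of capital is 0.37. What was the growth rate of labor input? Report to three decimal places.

0.337%

Labor's share = 1 − 0.37 = 0.63.
gY = gA + 0.37×2.4 + 0.63×g.
0.63×g = 0.2 + 0.9 − 0.888 = 0.212.
g = 0.212 / 0.63 = 0.33651%.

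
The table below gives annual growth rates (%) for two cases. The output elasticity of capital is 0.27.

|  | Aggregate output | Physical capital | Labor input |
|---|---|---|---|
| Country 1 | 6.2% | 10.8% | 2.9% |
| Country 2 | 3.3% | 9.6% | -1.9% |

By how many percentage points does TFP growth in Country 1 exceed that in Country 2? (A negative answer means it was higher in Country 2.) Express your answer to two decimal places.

Labor's share = 1 − 0.27 = 0.73.
Country 1: TFP = 6.2 − 2.916 − 2.117 = 1.167%.
Country 2: TFP = 3.3 − 2.592 + 1.387 = 2.095%.
Difference = 1.167 − (2.095) = -0.928 pp.

-0.93 percentage points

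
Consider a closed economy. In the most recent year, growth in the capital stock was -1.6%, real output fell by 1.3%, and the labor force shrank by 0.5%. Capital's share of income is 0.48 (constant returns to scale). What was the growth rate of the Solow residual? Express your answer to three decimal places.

-0.272%

Labor's share = 1 − 0.48 = 0.52.
The capital stock: 0.48 × (-1.6) = -0.768 pp.
The labor force: 0.52 × (-0.5) = -0.26 pp.
TFP growth = -1.3 + 1.028 = -0.272%.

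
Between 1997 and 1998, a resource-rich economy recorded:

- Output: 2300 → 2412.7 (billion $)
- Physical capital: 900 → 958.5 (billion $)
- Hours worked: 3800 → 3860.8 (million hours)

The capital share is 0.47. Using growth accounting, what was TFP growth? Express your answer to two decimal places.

Output growth = (2412.7 − 2300) / 2300 = 4.9%.
Physical capital growth = (958.5 − 900) / 900 = 6.5%.
Hours worked growth = (3860.8 − 3800) / 3800 = 1.6%.
Labor's share = 1 − 0.47 = 0.53.
Physical capital: 0.47 × 6.5 = 3.055 pp.
Hours worked: 0.53 × 1.6 = 0.848 pp.
TFP growth = 4.9 − 3.903 = 0.997%.

TFP grew 1.00%.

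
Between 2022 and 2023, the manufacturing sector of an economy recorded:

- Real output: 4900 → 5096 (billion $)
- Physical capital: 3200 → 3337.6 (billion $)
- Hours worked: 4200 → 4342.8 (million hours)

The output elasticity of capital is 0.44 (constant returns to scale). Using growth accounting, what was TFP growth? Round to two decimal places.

Real output growth = (5096 − 4900) / 4900 = 4%.
Physical capital growth = (3337.6 − 3200) / 3200 = 4.3%.
Hours worked growth = (4342.8 − 4200) / 4200 = 3.4%.
Labor's share = 1 − 0.44 = 0.56.
Physical capital: 0.44 × 4.3 = 1.892 pp.
Hours worked: 0.56 × 3.4 = 1.904 pp.
TFP growth = 4 − 3.796 = 0.204%.

0.20%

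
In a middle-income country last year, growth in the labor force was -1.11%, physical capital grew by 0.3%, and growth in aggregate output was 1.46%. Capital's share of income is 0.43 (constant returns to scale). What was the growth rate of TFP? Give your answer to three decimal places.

1.964%

Labor's share = 1 − 0.43 = 0.57.
Physical capital: 0.43 × 0.3 = 0.129 pp.
The labor force: 0.57 × (-1.11) = -0.6327 pp.
TFP growth = 1.46 + 0.5037 = 1.9637%.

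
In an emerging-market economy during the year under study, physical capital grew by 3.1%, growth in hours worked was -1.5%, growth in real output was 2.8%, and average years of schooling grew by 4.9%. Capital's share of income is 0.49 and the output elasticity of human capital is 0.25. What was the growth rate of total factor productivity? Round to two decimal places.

Labor's share = 1 − 0.49 − 0.25 = 0.26.
Physical capital: 0.49 × 3.1 = 1.519 pp.
Average years of schooling: 0.25 × 4.9 = 1.225 pp.
Hours worked: 0.26 × (-1.5) = -0.39 pp.
TFP growth = 2.8 − 2.354 = 0.446%.

Total factor productivity grew 0.45%.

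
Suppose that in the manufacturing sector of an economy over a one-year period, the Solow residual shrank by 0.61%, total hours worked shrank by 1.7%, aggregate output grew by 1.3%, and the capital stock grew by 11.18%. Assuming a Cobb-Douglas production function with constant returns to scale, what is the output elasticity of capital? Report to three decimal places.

gY = gA + α·gK + (1−α)·gL, so gY − gA − gL = α(gK − gL).
1.3 + 0.61 + 1.7 = α × (11.18 − (-1.7)).
3.61 = 12.88 α, so α = 0.28028.

The output elasticity of capital is 0.280.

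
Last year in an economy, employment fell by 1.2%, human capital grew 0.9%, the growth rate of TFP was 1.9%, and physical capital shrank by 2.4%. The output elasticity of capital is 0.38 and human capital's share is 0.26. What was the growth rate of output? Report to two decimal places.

0.79%

Labor's share = 1 − 0.38 − 0.26 = 0.36.
Physical capital: 0.38 × (-2.4) = -0.912 pp.
Human capital: 0.26 × 0.9 = 0.234 pp.
Employment: 0.36 × (-1.2) = -0.432 pp.
Output growth = 1.9 + (-1.11) = 0.79%.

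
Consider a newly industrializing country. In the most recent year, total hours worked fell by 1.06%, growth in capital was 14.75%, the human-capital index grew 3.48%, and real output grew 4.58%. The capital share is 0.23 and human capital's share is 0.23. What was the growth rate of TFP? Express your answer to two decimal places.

0.96%

Labor's share = 1 − 0.23 − 0.23 = 0.54.
Capital: 0.23 × 14.75 = 3.3925 pp.
The human-capital index: 0.23 × 3.48 = 0.8004 pp.
Total hours worked: 0.54 × (-1.06) = -0.5724 pp.
TFP growth = 4.58 − 3.6205 = 0.9595%.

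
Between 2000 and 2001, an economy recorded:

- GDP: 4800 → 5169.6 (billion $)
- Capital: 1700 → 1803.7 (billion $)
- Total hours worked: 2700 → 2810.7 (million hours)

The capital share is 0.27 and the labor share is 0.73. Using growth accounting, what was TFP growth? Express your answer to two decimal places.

TFP grew 3.06%.

GDP growth = (5169.6 − 4800) / 4800 = 7.7%.
Capital growth = (1803.7 − 1700) / 1700 = 6.1%.
Total hours worked growth = (2810.7 − 2700) / 2700 = 4.1%.
Labor's share = 1 − 0.27 = 0.73.
Capital: 0.27 × 6.1 = 1.647 pp.
Total hours worked: 0.73 × 4.1 = 2.993 pp.
TFP growth = 7.7 − 4.64 = 3.06%.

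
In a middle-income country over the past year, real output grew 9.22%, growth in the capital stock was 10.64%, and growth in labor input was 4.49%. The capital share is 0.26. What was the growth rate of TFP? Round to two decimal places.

3.13%

Labor's share = 1 − 0.26 = 0.74.
The capital stock: 0.26 × 10.64 = 2.7664 pp.
Labor input: 0.74 × 4.49 = 3.3226 pp.
TFP growth = 9.22 − 6.089 = 3.131%.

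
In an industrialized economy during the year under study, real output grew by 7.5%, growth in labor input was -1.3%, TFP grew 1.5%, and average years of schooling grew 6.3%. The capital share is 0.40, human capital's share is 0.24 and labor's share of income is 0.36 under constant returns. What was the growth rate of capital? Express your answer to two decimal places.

Labor's share = 1 − 0.4 − 0.24 = 0.36.
gY = gA + 0.24×6.3 + 0.36×(-1.3) + 0.4×g.
0.4×g = 7.5 − 1.5 − 1.044 = 4.956.
g = 4.956 / 0.4 = 12.39%.

Capital grew 12.39%.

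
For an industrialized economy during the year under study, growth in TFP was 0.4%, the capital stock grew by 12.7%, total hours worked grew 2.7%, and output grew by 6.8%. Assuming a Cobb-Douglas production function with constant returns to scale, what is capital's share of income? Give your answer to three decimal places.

gY = gA + α·gK + (1−α)·gL, so gY − gA − gL = α(gK − gL).
6.8 − 0.4 − 2.7 = α × (12.7 − 2.7).
3.7 = 10 α, so α = 0.37.

α = 0.370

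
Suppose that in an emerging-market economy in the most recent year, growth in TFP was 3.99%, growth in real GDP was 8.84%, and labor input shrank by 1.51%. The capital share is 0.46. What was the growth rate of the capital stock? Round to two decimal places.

The capital stock growth was 12.32%.

Labor's share = 1 − 0.46 = 0.54.
gY = gA + 0.54×(-1.51) + 0.46×g.
0.46×g = 8.84 − 3.99 + 0.8154 = 5.6654.
g = 5.6654 / 0.46 = 12.3161%.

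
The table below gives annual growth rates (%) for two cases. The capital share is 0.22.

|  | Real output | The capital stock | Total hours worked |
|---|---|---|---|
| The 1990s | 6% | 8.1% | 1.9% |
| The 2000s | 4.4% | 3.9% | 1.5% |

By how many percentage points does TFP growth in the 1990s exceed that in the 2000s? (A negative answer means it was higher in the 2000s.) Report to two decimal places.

Labor's share = 1 − 0.22 = 0.78.
The 1990s: TFP = 6 − 1.782 − 1.482 = 2.736%.
The 2000s: TFP = 4.4 − 0.858 − 1.17 = 2.372%.
Difference = 2.736 − (2.372) = 0.364 pp.

0.36 percentage points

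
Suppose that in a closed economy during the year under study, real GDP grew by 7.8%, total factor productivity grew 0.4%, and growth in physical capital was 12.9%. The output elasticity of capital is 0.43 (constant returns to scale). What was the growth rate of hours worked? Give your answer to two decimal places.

3.25%

Labor's share = 1 − 0.43 = 0.57.
gY = gA + 0.43×12.9 + 0.57×g.
0.57×g = 7.8 − 0.4 − 5.547 = 1.853.
g = 1.853 / 0.57 = 3.2509%.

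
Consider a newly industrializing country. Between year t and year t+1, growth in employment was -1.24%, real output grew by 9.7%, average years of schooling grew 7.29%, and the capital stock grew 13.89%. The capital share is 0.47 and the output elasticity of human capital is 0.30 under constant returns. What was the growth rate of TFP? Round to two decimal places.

Labor's share = 1 − 0.47 − 0.3 = 0.23.
The capital stock: 0.47 × 13.89 = 6.5283 pp.
Average years of schooling: 0.3 × 7.29 = 2.187 pp.
Employment: 0.23 × (-1.24) = -0.2852 pp.
TFP growth = 9.7 − 8.4301 = 1.2699%.

1.27%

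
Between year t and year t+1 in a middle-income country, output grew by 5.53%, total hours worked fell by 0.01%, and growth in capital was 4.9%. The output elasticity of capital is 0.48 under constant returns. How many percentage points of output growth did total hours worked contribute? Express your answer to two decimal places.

-0.01 percentage points

Labor's share = 1 − 0.48 = 0.52.
Contribution = share × growth = 0.52 × (-0.01) = -0.0052 pp.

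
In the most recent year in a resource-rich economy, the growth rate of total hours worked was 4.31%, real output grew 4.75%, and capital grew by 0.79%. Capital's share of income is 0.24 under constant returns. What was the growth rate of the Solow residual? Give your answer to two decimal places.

Labor's share = 1 − 0.24 = 0.76.
Capital: 0.24 × 0.79 = 0.1896 pp.
Total hours worked: 0.76 × 4.31 = 3.2756 pp.
TFP growth = 4.75 − 3.4652 = 1.2848%.

1.28%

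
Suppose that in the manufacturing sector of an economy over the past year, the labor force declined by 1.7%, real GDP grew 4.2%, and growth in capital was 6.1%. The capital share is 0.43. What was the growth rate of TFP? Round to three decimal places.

2.546%

Labor's share = 1 − 0.43 = 0.57.
Capital: 0.43 × 6.1 = 2.623 pp.
The labor force: 0.57 × (-1.7) = -0.969 pp.
TFP growth = 4.2 − 1.654 = 2.546%.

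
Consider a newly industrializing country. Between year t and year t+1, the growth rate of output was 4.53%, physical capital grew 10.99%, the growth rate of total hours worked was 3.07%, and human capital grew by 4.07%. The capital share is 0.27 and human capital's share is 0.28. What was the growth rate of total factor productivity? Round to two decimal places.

Labor's share = 1 − 0.27 − 0.28 = 0.45.
Physical capital: 0.27 × 10.99 = 2.9673 pp.
Human capital: 0.28 × 4.07 = 1.1396 pp.
Total hours worked: 0.45 × 3.07 = 1.3815 pp.
TFP growth = 4.53 − 5.4884 = -0.9584%.

-0.96%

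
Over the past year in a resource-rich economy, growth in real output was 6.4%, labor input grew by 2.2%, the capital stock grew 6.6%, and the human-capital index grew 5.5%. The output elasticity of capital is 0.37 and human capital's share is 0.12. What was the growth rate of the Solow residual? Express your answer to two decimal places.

Labor's share = 1 − 0.37 − 0.12 = 0.51.
The capital stock: 0.37 × 6.6 = 2.442 pp.
The human-capital index: 0.12 × 5.5 = 0.66 pp.
Labor input: 0.51 × 2.2 = 1.122 pp.
TFP growth = 6.4 − 4.224 = 2.176%.

2.18%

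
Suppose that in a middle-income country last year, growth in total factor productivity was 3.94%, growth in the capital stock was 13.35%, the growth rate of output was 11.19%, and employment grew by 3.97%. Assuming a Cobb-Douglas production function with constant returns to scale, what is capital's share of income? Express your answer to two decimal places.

gY = gA + α·gK + (1−α)·gL, so gY − gA − gL = α(gK − gL).
11.19 − 3.94 − 3.97 = α × (13.35 − 3.97).
3.28 = 9.38 α, so α = 0.3497.

α = 0.35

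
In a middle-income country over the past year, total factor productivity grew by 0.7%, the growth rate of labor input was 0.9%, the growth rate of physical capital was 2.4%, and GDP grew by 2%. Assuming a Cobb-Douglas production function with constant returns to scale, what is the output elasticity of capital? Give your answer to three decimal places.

The output elasticity of capital is 0.267.

gY = gA + α·gK + (1−α)·gL, so gY − gA − gL = α(gK − gL).
2 − 0.7 − 0.9 = α × (2.4 − 0.9).
0.4 = 1.5 α, so α = 0.26667.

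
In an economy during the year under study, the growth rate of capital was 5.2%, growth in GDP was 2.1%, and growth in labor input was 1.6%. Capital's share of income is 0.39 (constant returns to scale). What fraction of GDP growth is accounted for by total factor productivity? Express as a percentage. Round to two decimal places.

Labor's share = 1 − 0.39 = 0.61.
Capital: 0.39 × 5.2 = 2.028 pp.
Labor input: 0.61 × 1.6 = 0.976 pp.
TFP growth = 2.1 − 3.004 = -0.904%.
TFP share of growth = -0.904 / 2.1 × 100 = -43.0476%.

Total factor productivity accounted for -43.05% of growth.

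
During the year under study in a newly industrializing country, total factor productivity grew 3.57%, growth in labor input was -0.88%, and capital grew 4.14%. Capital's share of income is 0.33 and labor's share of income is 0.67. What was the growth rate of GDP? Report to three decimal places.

GDP grew 4.347%.

Labor's share = 1 − 0.33 = 0.67.
Capital: 0.33 × 4.14 = 1.3662 pp.
Labor input: 0.67 × (-0.88) = -0.5896 pp.
Output growth = 3.57 + 0.7766 = 4.3466%.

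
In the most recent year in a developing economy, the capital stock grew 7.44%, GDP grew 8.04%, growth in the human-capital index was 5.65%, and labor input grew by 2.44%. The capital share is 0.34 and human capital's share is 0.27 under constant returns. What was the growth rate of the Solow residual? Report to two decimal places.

3.03%

Labor's share = 1 − 0.34 − 0.27 = 0.39.
The capital stock: 0.34 × 7.44 = 2.5296 pp.
The human-capital index: 0.27 × 5.65 = 1.5255 pp.
Labor input: 0.39 × 2.44 = 0.9516 pp.
TFP growth = 8.04 − 5.0067 = 3.0333%.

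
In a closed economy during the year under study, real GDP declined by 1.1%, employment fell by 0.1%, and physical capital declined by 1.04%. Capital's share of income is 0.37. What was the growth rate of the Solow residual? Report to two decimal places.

Labor's share = 1 − 0.37 = 0.63.
Physical capital: 0.37 × (-1.04) = -0.3848 pp.
Employment: 0.63 × (-0.1) = -0.063 pp.
TFP growth = -1.1 + 0.4478 = -0.6522%.

-0.65%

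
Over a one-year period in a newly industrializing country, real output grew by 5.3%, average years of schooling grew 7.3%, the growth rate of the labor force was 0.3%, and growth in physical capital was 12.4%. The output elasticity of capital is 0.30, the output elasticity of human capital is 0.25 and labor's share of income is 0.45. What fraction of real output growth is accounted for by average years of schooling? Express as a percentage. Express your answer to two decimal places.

Average years of schooling accounted for 34.43% of growth.

Average years of schooling contributed 0.25 × 7.3 = 1.825 pp.
Share of growth = 1.825 / 5.3 × 100 = 34.434%.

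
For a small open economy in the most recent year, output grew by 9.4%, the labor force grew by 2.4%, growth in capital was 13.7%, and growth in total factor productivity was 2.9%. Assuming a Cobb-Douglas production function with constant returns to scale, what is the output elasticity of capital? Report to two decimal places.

α = 0.36

gY = gA + α·gK + (1−α)·gL, so gY − gA − gL = α(gK − gL).
9.4 − 2.9 − 2.4 = α × (13.7 − 2.4).
4.1 = 11.3 α, so α = 0.3628.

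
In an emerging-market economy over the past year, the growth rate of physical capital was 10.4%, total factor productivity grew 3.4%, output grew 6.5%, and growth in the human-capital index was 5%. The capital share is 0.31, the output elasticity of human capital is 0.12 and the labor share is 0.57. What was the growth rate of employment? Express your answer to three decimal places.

-1.270%

Labor's share = 1 − 0.31 − 0.12 = 0.57.
gY = gA + 0.31×10.4 + 0.12×5 + 0.57×g.
0.57×g = 6.5 − 3.4 − 3.824 = -0.724.
g = -0.724 / 0.57 = -1.27018%.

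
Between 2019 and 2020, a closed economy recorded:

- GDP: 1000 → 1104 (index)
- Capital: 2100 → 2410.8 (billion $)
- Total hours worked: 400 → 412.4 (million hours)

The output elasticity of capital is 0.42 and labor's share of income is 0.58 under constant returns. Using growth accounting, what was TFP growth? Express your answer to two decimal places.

TFP growth was 2.39%.

GDP growth = (1104 − 1000) / 1000 = 10.4%.
Capital growth = (2410.8 − 2100) / 2100 = 14.8%.
Total hours worked growth = (412.4 − 400) / 400 = 3.1%.
Labor's share = 1 − 0.42 = 0.58.
Capital: 0.42 × 14.8 = 6.216 pp.
Total hours worked: 0.58 × 3.1 = 1.798 pp.
TFP growth = 10.4 − 8.014 = 2.386%.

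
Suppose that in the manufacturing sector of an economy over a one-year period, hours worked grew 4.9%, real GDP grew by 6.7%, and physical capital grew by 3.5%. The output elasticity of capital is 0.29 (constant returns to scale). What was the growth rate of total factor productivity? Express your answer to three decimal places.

Labor's share = 1 − 0.29 = 0.71.
Physical capital: 0.29 × 3.5 = 1.015 pp.
Hours worked: 0.71 × 4.9 = 3.479 pp.
TFP growth = 6.7 − 4.494 = 2.206%.

Total factor productivity grew 2.206%.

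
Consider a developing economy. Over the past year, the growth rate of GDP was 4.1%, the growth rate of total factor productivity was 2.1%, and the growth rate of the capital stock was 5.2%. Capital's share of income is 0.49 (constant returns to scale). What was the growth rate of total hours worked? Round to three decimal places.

-1.075%

Labor's share = 1 − 0.49 = 0.51.
gY = gA + 0.49×5.2 + 0.51×g.
0.51×g = 4.1 − 2.1 − 2.548 = -0.548.
g = -0.548 / 0.51 = -1.07451%.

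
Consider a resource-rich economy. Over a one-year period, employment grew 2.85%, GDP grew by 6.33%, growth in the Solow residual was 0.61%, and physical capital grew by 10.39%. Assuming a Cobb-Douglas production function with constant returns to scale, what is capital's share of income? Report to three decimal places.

Capital's share of income is 0.381.

gY = gA + α·gK + (1−α)·gL, so gY − gA − gL = α(gK − gL).
6.33 − 0.61 − 2.85 = α × (10.39 − 2.85).
2.87 = 7.54 α, so α = 0.38064.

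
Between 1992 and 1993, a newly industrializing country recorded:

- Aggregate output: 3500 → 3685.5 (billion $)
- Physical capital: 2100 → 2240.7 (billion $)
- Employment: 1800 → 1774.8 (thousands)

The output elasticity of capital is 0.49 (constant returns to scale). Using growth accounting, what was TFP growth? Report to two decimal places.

2.73%

Aggregate output growth = (3685.5 − 3500) / 3500 = 5.3%.
Physical capital growth = (2240.7 − 2100) / 2100 = 6.7%.
Employment growth = (1774.8 − 1800) / 1800 = -1.4%.
Labor's share = 1 − 0.49 = 0.51.
Physical capital: 0.49 × 6.7 = 3.283 pp.
Employment: 0.51 × (-1.4) = -0.714 pp.
TFP growth = 5.3 − 2.569 = 2.731%.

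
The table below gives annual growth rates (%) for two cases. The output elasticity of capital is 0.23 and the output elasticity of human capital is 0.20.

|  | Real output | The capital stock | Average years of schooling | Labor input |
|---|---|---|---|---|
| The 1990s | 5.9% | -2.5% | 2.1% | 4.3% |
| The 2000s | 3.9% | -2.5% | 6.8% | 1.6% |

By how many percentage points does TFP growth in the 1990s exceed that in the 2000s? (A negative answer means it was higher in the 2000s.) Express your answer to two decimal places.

Labor's share = 1 − 0.23 − 0.2 = 0.57.
The 1990s: TFP = 5.9 + 0.575 − 0.42 − 2.451 = 3.604%.
The 2000s: TFP = 3.9 + 0.575 − 1.36 − 0.912 = 2.203%.
Difference = 3.604 − (2.203) = 1.401 pp.

1.40 percentage points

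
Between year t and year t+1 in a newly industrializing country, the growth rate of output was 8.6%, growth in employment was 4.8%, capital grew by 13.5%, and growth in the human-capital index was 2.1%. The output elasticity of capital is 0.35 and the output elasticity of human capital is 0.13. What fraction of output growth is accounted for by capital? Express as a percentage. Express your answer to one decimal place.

Capital contributed 0.35 × 13.5 = 4.725 pp.
Share of growth = 4.725 / 8.6 × 100 = 54.942%.

Capital accounted for 54.9% of growth.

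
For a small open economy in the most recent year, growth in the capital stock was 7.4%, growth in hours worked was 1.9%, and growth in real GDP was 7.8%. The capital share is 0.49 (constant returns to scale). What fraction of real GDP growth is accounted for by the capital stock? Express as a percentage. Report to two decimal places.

46.49%

The capital stock contributed 0.49 × 7.4 = 3.626 pp.
Share of growth = 3.626 / 7.8 × 100 = 46.4872%.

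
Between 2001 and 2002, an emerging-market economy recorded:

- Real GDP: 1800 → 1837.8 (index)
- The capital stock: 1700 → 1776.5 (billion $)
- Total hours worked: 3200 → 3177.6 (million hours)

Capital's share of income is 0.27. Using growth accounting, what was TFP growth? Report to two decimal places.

Real GDP growth = (1837.8 − 1800) / 1800 = 2.1%.
The capital stock growth = (1776.5 − 1700) / 1700 = 4.5%.
Total hours worked growth = (3177.6 − 3200) / 3200 = -0.7%.
Labor's share = 1 − 0.27 = 0.73.
The capital stock: 0.27 × 4.5 = 1.215 pp.
Total hours worked: 0.73 × (-0.7) = -0.511 pp.
TFP growth = 2.1 − 0.704 = 1.396%.

1.40%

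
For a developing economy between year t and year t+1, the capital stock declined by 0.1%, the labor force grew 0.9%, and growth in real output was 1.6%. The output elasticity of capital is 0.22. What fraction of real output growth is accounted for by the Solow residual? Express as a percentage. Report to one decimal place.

Labor's share = 1 − 0.22 = 0.78.
The capital stock: 0.22 × (-0.1) = -0.022 pp.
The labor force: 0.78 × 0.9 = 0.702 pp.
TFP growth = 1.6 − 0.68 = 0.92%.
TFP share of growth = 0.92 / 1.6 × 100 = 57.5%.

The Solow residual accounted for 57.5% of growth.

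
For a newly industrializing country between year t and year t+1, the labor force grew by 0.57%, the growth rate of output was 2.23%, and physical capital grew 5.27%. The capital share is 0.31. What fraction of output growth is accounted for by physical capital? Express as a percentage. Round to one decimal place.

Physical capital accounted for 73.3% of growth.

Physical capital contributed 0.31 × 5.27 = 1.6337 pp.
Share of growth = 1.6337 / 2.23 × 100 = 73.26%.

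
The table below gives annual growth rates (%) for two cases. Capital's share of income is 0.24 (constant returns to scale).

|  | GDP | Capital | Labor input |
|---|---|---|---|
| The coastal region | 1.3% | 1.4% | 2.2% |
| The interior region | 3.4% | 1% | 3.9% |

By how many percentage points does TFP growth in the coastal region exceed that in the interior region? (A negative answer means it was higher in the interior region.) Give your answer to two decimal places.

-0.90 percentage points

Labor's share = 1 − 0.24 = 0.76.
The coastal region: TFP = 1.3 − 0.336 − 1.672 = -0.708%.
The interior region: TFP = 3.4 − 0.24 − 2.964 = 0.196%.
Difference = -0.708 − (0.196) = -0.904 pp.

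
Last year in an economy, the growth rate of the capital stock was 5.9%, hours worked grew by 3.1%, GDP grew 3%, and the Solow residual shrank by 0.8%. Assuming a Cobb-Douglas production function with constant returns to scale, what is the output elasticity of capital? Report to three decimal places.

0.250

gY = gA + α·gK + (1−α)·gL, so gY − gA − gL = α(gK − gL).
3 + 0.8 − 3.1 = α × (5.9 − 3.1).
0.7 = 2.8 α, so α = 0.25.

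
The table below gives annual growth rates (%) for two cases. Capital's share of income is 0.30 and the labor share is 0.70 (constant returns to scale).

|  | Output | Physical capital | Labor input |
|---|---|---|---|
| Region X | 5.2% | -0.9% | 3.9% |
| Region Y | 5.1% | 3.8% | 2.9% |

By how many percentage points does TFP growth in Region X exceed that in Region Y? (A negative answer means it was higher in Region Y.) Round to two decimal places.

0.81 percentage points

Labor's share = 1 − 0.3 = 0.7.
Region X: TFP = 5.2 + 0.27 − 2.73 = 2.74%.
Region Y: TFP = 5.1 − 1.14 − 2.03 = 1.93%.
Difference = 2.74 − (1.93) = 0.81 pp.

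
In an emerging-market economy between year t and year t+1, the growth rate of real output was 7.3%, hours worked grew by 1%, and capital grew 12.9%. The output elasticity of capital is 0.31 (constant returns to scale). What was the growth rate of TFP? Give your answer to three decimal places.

TFP grew 2.611%.

Labor's share = 1 − 0.31 = 0.69.
Capital: 0.31 × 12.9 = 3.999 pp.
Hours worked: 0.69 × 1 = 0.69 pp.
TFP growth = 7.3 − 4.689 = 2.611%.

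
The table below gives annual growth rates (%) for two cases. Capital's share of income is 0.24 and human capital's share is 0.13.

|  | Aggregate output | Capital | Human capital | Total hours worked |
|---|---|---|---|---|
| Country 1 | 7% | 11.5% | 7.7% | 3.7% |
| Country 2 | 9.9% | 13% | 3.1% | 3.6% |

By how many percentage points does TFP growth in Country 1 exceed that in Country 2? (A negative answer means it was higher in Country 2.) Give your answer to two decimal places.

Labor's share = 1 − 0.24 − 0.13 = 0.63.
Country 1: TFP = 7 − 2.76 − 1.001 − 2.331 = 0.908%.
Country 2: TFP = 9.9 − 3.12 − 0.403 − 2.268 = 4.109%.
Difference = 0.908 − (4.109) = -3.201 pp.

-3.20 percentage points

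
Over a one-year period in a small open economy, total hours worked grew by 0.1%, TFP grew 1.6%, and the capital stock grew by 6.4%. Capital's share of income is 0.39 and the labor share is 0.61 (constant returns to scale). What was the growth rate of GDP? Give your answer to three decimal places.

4.157%

Labor's share = 1 − 0.39 = 0.61.
The capital stock: 0.39 × 6.4 = 2.496 pp.
Total hours worked: 0.61 × 0.1 = 0.061 pp.
Output growth = 1.6 + 2.557 = 4.157%.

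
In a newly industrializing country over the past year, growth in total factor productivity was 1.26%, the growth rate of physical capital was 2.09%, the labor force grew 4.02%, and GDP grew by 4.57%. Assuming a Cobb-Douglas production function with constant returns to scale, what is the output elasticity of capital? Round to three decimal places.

α = 0.368

gY = gA + α·gK + (1−α)·gL, so gY − gA − gL = α(gK − gL).
4.57 − 1.26 − 4.02 = α × (2.09 − 4.02).
-0.71 = -1.93 α, so α = 0.36788.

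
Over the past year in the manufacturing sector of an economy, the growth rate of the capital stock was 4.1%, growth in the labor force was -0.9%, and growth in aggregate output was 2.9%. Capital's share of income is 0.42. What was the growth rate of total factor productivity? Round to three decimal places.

Labor's share = 1 − 0.42 = 0.58.
The capital stock: 0.42 × 4.1 = 1.722 pp.
The labor force: 0.58 × (-0.9) = -0.522 pp.
TFP growth = 2.9 − 1.2 = 1.7%.

1.700%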